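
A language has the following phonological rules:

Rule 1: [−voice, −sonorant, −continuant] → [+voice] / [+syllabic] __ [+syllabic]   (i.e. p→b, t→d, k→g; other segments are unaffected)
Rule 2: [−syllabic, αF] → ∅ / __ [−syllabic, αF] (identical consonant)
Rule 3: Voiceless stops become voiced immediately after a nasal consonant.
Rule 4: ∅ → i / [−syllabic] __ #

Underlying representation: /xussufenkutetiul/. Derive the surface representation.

Rule 1 (intervocalic voicing): /t/ is a voiceless stop between vowels /u/ and /e/, so it voices to [d]. /t/ is a voiceless stop between vowels /e/ and /i/, so it voices to [d]. /xussufenkutetiul/ → xussufenkudediul.
Rule 2 (degemination): /ss/ is a geminate; the first /s/ deletes. /xussufenkudediul/ → xusufenkudediul.
Rule 3 (post-nasal voicing): /k/ is a voiceless stop immediately after the nasal /n/, so it voices to [g]. /xusufenkudediul/ → xusufengudediul.
Rule 4 (final i-epenthesis): the form ends in the consonant /l/, so [i] is inserted word-finally. /xusufengudediul/ → xusufengudediuli.

xusufengudediuli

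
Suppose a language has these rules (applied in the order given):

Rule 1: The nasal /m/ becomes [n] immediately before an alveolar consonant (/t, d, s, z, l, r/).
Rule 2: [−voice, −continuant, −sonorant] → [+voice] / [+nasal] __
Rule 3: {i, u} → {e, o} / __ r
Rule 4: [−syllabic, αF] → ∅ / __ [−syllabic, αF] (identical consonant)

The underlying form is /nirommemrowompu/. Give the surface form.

Rule 1 (nasal place assimilation): /m/ precedes the alveolar consonant /r/, so it assimilates in place to [n]. /nirommemrowompu/ → nirommenrowompu.
Rule 2 (post-nasal voicing): /p/ is a voiceless stop immediately after the nasal /m/, so it voices to [b]. /nirommenrowompu/ → nirommenrowombu.
Rule 3 (pre-rhotic lowering): /i/ is a high vowel immediately before /r/, so it lowers to [e]. /nirommenrowombu/ → nerommenrowombu.
Rule 4 (degemination): /mm/ is a geminate; the first /m/ deletes. /nerommenrowombu/ → neromenrowombu.

neromenrowombu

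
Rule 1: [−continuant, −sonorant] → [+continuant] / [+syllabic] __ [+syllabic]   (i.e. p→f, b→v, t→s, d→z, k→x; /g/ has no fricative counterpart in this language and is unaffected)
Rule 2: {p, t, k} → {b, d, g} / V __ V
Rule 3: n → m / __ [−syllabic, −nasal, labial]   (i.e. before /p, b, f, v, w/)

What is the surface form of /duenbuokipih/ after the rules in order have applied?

duembuoxifih

Rule 1 (intervocalic spirantization): /k/ is a stop between vowels /o/ and /i/, so it spirantizes to the fricative [x]. /p/ is a stop between vowels /i/ and /i/, so it spirantizes to the fricative [f]. /duenbuokipih/ → duenbuoxifih.
Rule 2 (intervocalic voicing): no segment meets the environment; /duenbuoxifih/ is unchanged.
Rule 3 (nasal place assimilation): /n/ precedes the labial consonant /b/, so it assimilates in place to [m]. /duenbuoxifih/ → duembuoxifih.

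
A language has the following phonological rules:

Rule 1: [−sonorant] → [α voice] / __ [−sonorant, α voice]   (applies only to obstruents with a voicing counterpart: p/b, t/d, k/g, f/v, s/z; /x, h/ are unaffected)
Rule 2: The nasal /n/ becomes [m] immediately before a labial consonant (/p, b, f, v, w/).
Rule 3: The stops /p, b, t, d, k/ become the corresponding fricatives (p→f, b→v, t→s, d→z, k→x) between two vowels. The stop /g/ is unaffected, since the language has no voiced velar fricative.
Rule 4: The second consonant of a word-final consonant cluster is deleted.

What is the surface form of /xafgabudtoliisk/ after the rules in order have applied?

xavgavuttoliis

Rule 1 (regressive voicing assimilation): /f/ precedes the voiced obstruent /g/, so it voices to [v] by assimilation. /d/ precedes the voiceless obstruent /t/, so it devoices to [t] by assimilation. /xafgabudtoliisk/ → xavgabuttoliisk.
Rule 2 (nasal place assimilation): no segment meets the environment; /xavgabuttoliisk/ is unchanged.
Rule 3 (intervocalic spirantization): /b/ is a stop between vowels /a/ and /u/, so it spirantizes to the fricative [v]. /xavgabuttoliisk/ → xavgavuttoliisk.
Rule 4 (final cluster simplification): /k/ is the second consonant of a word-final cluster /sk/, so it deletes. /xavgavuttoliisk/ → xavgavuttoliis.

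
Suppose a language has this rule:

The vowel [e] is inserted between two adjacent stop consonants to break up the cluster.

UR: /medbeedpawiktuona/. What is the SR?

medebeedepawiketuona

/d/ and /b/ form a stop–stop cluster, so [e] is inserted between them.
/d/ and /p/ form a stop–stop cluster, so [e] is inserted between them.
/k/ and /t/ form a stop–stop cluster, so [e] is inserted between them.
Surface form: [medebeedepawiketuona].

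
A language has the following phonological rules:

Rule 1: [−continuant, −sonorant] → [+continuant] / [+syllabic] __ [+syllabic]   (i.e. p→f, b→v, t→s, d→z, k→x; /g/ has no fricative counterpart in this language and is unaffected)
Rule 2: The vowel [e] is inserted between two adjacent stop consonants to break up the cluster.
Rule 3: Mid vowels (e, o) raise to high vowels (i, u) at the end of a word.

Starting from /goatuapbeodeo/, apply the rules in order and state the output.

Rule 1 (intervocalic spirantization): /t/ is a stop between vowels /a/ and /u/, so it spirantizes to the fricative [s]. /d/ is a stop between vowels /o/ and /e/, so it spirantizes to the fricative [z]. /goatuapbeodeo/ → goasuapbeozeo.
Rule 2 (stop-cluster e-epenthesis): /p/ and /b/ form a stop–stop cluster, so [e] is inserted between them. /goasuapbeozeo/ → goasuapebeozeo.
Rule 3 (final vowel raising): /o/ is a mid vowel in word-final position, so it raises to [u]. /goasuapebeozeo/ → goasuapebeozeu.

goasuapebeozeu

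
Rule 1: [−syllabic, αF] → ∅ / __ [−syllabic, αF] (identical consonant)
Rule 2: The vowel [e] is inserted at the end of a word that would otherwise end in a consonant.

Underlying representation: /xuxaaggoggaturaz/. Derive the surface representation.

xuxaagogaturaze

Rule 1 (degemination): /gg/ is a geminate; the first /g/ deletes. /gg/ is a geminate; the first /g/ deletes. /xuxaaggoggaturaz/ → xuxaagogaturaz.
Rule 2 (final e-epenthesis): the form ends in the consonant /z/, so [e] is inserted word-finally. /xuxaagogaturaz/ → xuxaagogaturaze.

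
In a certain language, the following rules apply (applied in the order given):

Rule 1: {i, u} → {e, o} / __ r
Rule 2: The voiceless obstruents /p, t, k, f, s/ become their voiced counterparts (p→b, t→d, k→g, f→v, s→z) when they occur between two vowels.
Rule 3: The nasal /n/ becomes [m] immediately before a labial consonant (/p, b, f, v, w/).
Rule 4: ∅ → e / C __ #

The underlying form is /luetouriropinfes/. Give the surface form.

Rule 1 (pre-rhotic lowering): /u/ is a high vowel immediately before /r/, so it lowers to [o]. /i/ is a high vowel immediately before /r/, so it lowers to [e]. /luetouriropinfes/ → luetooreropinfes.
Rule 2 (intervocalic voicing): /t/ is a voiceless obstruent between vowels /e/ and /o/, so it voices to [d]. /p/ is a voiceless obstruent between vowels /o/ and /i/, so it voices to [b]. /luetooreropinfes/ → luedoorerobinfes.
Rule 3 (nasal place assimilation): /n/ precedes the labial consonant /f/, so it assimilates in place to [m]. /luedoorerobinfes/ → luedoorerobimfes.
Rule 4 (final e-epenthesis): the form ends in the consonant /s/, so [e] is inserted word-finally. /luedoorerobimfes/ → luedoorerobimfese.

luedoorerobimfese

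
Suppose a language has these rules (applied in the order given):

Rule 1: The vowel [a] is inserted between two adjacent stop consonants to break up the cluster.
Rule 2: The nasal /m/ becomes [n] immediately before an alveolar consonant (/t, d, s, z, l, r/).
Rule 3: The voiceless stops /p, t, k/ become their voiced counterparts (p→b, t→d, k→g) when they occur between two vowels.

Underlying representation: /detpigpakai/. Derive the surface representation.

Rule 1 (stop-cluster a-epenthesis): /t/ and /p/ form a stop–stop cluster, so [a] is inserted between them. /g/ and /p/ form a stop–stop cluster, so [a] is inserted between them. /detpigpakai/ → detapigapakai.
Rule 2 (nasal place assimilation): no segment meets the environment; /detapigapakai/ is unchanged.
Rule 3 (intervocalic voicing): /t/ is a voiceless stop between vowels /e/ and /a/, so it voices to [d]. /p/ is a voiceless stop between vowels /a/ and /i/, so it voices to [b]. /p/ is a voiceless stop between vowels /a/ and /a/, so it voices to [b]. /k/ is a voiceless stop between vowels /a/ and /a/, so it voices to [g]. /detapigapakai/ → dedabigabagai.

dedabigabagai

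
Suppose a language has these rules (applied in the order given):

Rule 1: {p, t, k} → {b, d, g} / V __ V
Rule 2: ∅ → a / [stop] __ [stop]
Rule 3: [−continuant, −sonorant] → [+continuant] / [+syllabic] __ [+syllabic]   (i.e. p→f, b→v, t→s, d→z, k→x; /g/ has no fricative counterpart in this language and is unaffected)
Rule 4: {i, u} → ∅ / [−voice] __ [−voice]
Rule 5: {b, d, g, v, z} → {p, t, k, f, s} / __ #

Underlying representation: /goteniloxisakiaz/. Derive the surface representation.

gozeniloxsagias

Rule 1 (intervocalic voicing): /t/ is a voiceless stop between vowels /o/ and /e/, so it voices to [d]. /k/ is a voiceless stop between vowels /a/ and /i/, so it voices to [g]. /goteniloxisakiaz/ → godeniloxisagiaz.
Rule 2 (stop-cluster a-epenthesis): no segment meets the environment; /godeniloxisagiaz/ is unchanged.
Rule 3 (intervocalic spirantization): /d/ is a stop between vowels /o/ and /e/, so it spirantizes to the fricative [z]. /godeniloxisagiaz/ → gozeniloxisagiaz.
Rule 4 (high vowel syncope): /i/ is a high vowel flanked by voiceless consonants /x/ and /s/, so it deletes. /gozeniloxisagiaz/ → gozeniloxsagiaz.
Rule 5 (final devoicing): /z/ is a voiced obstruent in word-final position, so it devoices to [s]. /gozeniloxsagiaz/ → gozeniloxsagias.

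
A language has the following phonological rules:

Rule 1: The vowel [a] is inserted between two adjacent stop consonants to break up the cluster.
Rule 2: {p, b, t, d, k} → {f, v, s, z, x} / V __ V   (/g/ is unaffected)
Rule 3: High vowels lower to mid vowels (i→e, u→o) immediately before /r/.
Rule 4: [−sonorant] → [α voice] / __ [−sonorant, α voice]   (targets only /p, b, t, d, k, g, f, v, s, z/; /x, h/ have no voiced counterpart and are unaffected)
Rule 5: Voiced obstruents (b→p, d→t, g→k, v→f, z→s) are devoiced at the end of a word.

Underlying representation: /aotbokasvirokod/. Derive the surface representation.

Rule 1 (stop-cluster a-epenthesis): /t/ and /b/ form a stop–stop cluster, so [a] is inserted between them. /aotbokasvirokod/ → aotabokasvirokod.
Rule 2 (intervocalic spirantization): /t/ is a stop between vowels /o/ and /a/, so it spirantizes to the fricative [s]. /b/ is a stop between vowels /a/ and /o/, so it spirantizes to the fricative [v]. /k/ is a stop between vowels /o/ and /a/, so it spirantizes to the fricative [x]. /k/ is a stop between vowels /o/ and /o/, so it spirantizes to the fricative [x]. /aotabokasvirokod/ → aosavoxasviroxod.
Rule 3 (pre-rhotic lowering): /i/ is a high vowel immediately before /r/, so it lowers to [e]. /aosavoxasviroxod/ → aosavoxasveroxod.
Rule 4 (regressive voicing assimilation): /s/ precedes the voiced obstruent /v/, so it voices to [z] by assimilation. /aosavoxasveroxod/ → aosavoxazveroxod.
Rule 5 (final devoicing): /d/ is a voiced obstruent in word-final position, so it devoices to [t]. /aosavoxazveroxod/ → aosavoxazveroxot.

aosavoxazveroxot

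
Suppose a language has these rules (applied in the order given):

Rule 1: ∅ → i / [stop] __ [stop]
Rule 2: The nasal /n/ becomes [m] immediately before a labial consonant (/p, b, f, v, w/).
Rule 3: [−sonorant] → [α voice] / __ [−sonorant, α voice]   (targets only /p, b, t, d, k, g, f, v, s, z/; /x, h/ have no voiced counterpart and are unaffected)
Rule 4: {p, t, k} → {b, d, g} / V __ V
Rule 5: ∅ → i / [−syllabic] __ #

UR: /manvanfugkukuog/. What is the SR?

mamvamfugiguguogi

Rule 1 (stop-cluster i-epenthesis): /g/ and /k/ form a stop–stop cluster, so [i] is inserted between them. /manvanfugkukuog/ → manvanfugikukuog.
Rule 2 (nasal place assimilation): /n/ precedes the labial consonant /v/, so it assimilates in place to [m]. /n/ precedes the labial consonant /f/, so it assimilates in place to [m]. /manvanfugikukuog/ → mamvamfugikukuog.
Rule 3 (regressive voicing assimilation): no segment meets the environment; /mamvamfugikukuog/ is unchanged.
Rule 4 (intervocalic voicing): /k/ is a voiceless stop between vowels /i/ and /u/, so it voices to [g]. /k/ is a voiceless stop between vowels /u/ and /u/, so it voices to [g]. /mamvamfugikukuog/ → mamvamfugiguguog.
Rule 5 (final i-epenthesis): the form ends in the consonant /g/, so [i] is inserted word-finally. /mamvamfugiguguog/ → mamvamfugiguguogi.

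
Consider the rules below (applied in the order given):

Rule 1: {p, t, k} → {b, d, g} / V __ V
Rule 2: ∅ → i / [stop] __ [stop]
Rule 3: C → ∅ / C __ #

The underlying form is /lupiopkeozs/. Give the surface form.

Rule 1 (intervocalic voicing): /p/ is a voiceless stop between vowels /u/ and /i/, so it voices to [b]. /lupiopkeozs/ → lubiopkeozs.
Rule 2 (stop-cluster i-epenthesis): /p/ and /k/ form a stop–stop cluster, so [i] is inserted between them. /lubiopkeozs/ → lubiopikeozs.
Rule 3 (final cluster simplification): /s/ is the second consonant of a word-final cluster /zs/, so it deletes. /lubiopikeozs/ → lubiopikeoz.

lubiopikeoz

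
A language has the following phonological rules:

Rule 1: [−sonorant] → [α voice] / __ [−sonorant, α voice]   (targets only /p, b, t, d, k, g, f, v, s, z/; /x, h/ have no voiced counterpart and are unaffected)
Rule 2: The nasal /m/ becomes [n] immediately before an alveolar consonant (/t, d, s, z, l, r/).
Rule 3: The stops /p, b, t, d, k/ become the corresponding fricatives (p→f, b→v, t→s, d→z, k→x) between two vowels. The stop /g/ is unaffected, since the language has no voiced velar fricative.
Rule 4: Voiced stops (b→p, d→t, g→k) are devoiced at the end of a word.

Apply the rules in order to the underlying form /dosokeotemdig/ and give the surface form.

Rule 1 (regressive voicing assimilation): no segment meets the environment; /dosokeotemdig/ is unchanged.
Rule 2 (nasal place assimilation): /m/ precedes the alveolar consonant /d/, so it assimilates in place to [n]. /dosokeotemdig/ → dosokeotendig.
Rule 3 (intervocalic spirantization): /k/ is a stop between vowels /o/ and /e/, so it spirantizes to the fricative [x]. /t/ is a stop between vowels /o/ and /e/, so it spirantizes to the fricative [s]. /dosokeotendig/ → dosoxeosendig.
Rule 4 (final devoicing): /g/ is a voiced stop in word-final position, so it devoices to [k]. /dosoxeosendig/ → dosoxeosendik.

dosoxeosendik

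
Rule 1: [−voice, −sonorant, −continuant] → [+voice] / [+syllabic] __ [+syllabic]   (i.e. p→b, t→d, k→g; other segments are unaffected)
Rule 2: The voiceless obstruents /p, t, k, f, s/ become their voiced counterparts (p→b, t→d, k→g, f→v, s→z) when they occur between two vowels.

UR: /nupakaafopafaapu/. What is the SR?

nubagaavobavaabu

Rule 1 (intervocalic voicing): /p/ is a voiceless stop between vowels /u/ and /a/, so it voices to [b]. /k/ is a voiceless stop between vowels /a/ and /a/, so it voices to [g]. /p/ is a voiceless stop between vowels /o/ and /a/, so it voices to [b]. /p/ is a voiceless stop between vowels /a/ and /u/, so it voices to [b]. /nupakaafopafaapu/ → nubagaafobafaabu.
Rule 2 (intervocalic voicing): /f/ is a voiceless obstruent between vowels /a/ and /o/, so it voices to [v]. /f/ is a voiceless obstruent between vowels /a/ and /a/, so it voices to [v]. /nubagaafobafaabu/ → nubagaavobavaabu.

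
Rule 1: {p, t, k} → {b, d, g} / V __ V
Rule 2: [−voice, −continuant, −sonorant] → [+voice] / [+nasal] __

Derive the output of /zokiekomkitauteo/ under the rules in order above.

Rule 1 (intervocalic voicing): /k/ is a voiceless stop between vowels /o/ and /i/, so it voices to [g]. /k/ is a voiceless stop between vowels /e/ and /o/, so it voices to [g]. /t/ is a voiceless stop between vowels /i/ and /a/, so it voices to [d]. /t/ is a voiceless stop between vowels /u/ and /e/, so it voices to [d]. /zokiekomkitauteo/ → zogiegomkidaudeo.
Rule 2 (post-nasal voicing): /k/ is a voiceless stop immediately after the nasal /m/, so it voices to [g]. /zogiegomkidaudeo/ → zogiegomgidaudeo.

zogiegomgidaudeo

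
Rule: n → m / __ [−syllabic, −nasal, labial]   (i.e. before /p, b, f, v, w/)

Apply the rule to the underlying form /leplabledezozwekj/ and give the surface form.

leplabledezozwekj

No segment of /leplabledezozwekj/ meets the structural description of the rule, so the form surfaces unchanged.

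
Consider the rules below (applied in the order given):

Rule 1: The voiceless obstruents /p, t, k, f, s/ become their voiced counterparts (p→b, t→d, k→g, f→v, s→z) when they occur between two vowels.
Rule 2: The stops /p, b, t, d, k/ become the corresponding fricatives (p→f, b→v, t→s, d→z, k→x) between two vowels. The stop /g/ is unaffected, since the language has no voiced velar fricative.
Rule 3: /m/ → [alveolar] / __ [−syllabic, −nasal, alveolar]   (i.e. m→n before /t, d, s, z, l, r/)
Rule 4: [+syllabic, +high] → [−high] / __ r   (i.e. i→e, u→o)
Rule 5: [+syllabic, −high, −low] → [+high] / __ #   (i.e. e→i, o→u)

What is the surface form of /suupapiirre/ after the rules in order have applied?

suuvavierri

Rule 1 (intervocalic voicing): /p/ is a voiceless obstruent between vowels /u/ and /a/, so it voices to [b]. /p/ is a voiceless obstruent between vowels /a/ and /i/, so it voices to [b]. /suupapiirre/ → suubabiirre.
Rule 2 (intervocalic spirantization): /b/ is a stop between vowels /u/ and /a/, so it spirantizes to the fricative [v]. /b/ is a stop between vowels /a/ and /i/, so it spirantizes to the fricative [v]. /suubabiirre/ → suuvaviirre.
Rule 3 (nasal place assimilation): no segment meets the environment; /suuvaviirre/ is unchanged.
Rule 4 (pre-rhotic lowering): /i/ is a high vowel immediately before /r/, so it lowers to [e]. /suuvaviirre/ → suuvavierre.
Rule 5 (final vowel raising): /e/ is a mid vowel in word-final position, so it raises to [i]. /suuvavierre/ → suuvavierri.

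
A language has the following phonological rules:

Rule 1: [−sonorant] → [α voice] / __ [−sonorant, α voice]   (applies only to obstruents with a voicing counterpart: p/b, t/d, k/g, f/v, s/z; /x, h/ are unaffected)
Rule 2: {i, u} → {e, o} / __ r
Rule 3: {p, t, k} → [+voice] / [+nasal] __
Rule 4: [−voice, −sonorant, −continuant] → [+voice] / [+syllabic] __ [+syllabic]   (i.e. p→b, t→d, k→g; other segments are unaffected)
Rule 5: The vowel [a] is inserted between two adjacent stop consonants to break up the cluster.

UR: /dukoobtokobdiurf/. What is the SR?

Rule 1 (regressive voicing assimilation): /b/ precedes the voiceless obstruent /t/, so it devoices to [p] by assimilation. /dukoobtokobdiurf/ → dukooptokobdiurf.
Rule 2 (pre-rhotic lowering): /u/ is a high vowel immediately before /r/, so it lowers to [o]. /dukooptokobdiurf/ → dukooptokobdiorf.
Rule 3 (post-nasal voicing): no segment meets the environment; /dukooptokobdiorf/ is unchanged.
Rule 4 (intervocalic voicing): /k/ is a voiceless stop between vowels /u/ and /o/, so it voices to [g]. /k/ is a voiceless stop between vowels /o/ and /o/, so it voices to [g]. /dukooptokobdiorf/ → dugooptogobdiorf.
Rule 5 (stop-cluster a-epenthesis): /p/ and /t/ form a stop–stop cluster, so [a] is inserted between them. /b/ and /d/ form a stop–stop cluster, so [a] is inserted between them. /dugooptogobdiorf/ → dugoopatogobadiorf.

dugoopatogobadiorf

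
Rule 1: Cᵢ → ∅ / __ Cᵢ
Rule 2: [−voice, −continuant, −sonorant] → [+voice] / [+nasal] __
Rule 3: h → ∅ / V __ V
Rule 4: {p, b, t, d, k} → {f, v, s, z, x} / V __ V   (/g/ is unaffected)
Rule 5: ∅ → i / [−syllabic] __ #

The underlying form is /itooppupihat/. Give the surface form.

isoofufiati

Rule 1 (degemination): /pp/ is a geminate; the first /p/ deletes. /itooppupihat/ → itoopupihat.
Rule 2 (post-nasal voicing): no segment meets the environment; /itoopupihat/ is unchanged.
Rule 3 (intervocalic h-deletion): /h/ occurs between vowels /i/ and /a/, so it deletes. /itoopupihat/ → itoopupiat.
Rule 4 (intervocalic spirantization): /t/ is a stop between vowels /i/ and /o/, so it spirantizes to the fricative [s]. /p/ is a stop between vowels /o/ and /u/, so it spirantizes to the fricative [f]. /p/ is a stop between vowels /u/ and /i/, so it spirantizes to the fricative [f]. /itoopupiat/ → isoofufiat.
Rule 5 (final i-epenthesis): the form ends in the consonant /t/, so [i] is inserted word-finally. /isoofufiat/ → isoofufiati.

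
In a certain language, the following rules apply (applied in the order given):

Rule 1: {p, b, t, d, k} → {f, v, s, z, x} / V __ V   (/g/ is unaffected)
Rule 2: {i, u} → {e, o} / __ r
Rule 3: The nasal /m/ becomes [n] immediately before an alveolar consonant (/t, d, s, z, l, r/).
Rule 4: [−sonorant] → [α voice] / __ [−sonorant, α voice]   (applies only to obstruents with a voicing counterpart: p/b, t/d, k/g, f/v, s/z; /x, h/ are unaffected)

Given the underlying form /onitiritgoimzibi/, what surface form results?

Rule 1 (intervocalic spirantization): /t/ is a stop between vowels /i/ and /i/, so it spirantizes to the fricative [s]. /b/ is a stop between vowels /i/ and /i/, so it spirantizes to the fricative [v]. /onitiritgoimzibi/ → onisiritgoimzivi.
Rule 2 (pre-rhotic lowering): /i/ is a high vowel immediately before /r/, so it lowers to [e]. /onisiritgoimzivi/ → oniseritgoimzivi.
Rule 3 (nasal place assimilation): /m/ precedes the alveolar consonant /z/, so it assimilates in place to [n]. /oniseritgoimzivi/ → oniseritgoinzivi.
Rule 4 (regressive voicing assimilation): /t/ precedes the voiced obstruent /g/, so it voices to [d] by assimilation. /oniseritgoinzivi/ → oniseridgoinzivi.

oniseridgoinzivi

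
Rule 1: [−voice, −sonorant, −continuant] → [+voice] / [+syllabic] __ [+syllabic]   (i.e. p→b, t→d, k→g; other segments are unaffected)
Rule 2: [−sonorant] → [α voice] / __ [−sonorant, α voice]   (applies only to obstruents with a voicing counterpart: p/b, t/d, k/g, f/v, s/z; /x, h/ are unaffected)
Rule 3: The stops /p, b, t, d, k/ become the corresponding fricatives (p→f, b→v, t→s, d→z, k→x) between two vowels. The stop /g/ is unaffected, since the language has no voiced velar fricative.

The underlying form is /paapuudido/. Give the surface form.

Rule 1 (intervocalic voicing): /p/ is a voiceless stop between vowels /a/ and /u/, so it voices to [b]. /paapuudido/ → paabuudido.
Rule 2 (regressive voicing assimilation): no segment meets the environment; /paabuudido/ is unchanged.
Rule 3 (intervocalic spirantization): /b/ is a stop between vowels /a/ and /u/, so it spirantizes to the fricative [v]. /d/ is a stop between vowels /u/ and /i/, so it spirantizes to the fricative [z]. /d/ is a stop between vowels /i/ and /o/, so it spirantizes to the fricative [z]. /paabuudido/ → paavuuzizo.

paavuuzizo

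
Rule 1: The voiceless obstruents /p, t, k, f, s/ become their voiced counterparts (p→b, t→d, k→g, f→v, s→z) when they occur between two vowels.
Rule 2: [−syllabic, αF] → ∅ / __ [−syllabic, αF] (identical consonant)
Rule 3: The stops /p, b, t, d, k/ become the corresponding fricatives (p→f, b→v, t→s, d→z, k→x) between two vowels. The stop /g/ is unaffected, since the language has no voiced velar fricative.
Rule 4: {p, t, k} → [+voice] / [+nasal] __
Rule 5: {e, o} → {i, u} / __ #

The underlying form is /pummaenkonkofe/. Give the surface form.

Rule 1 (intervocalic voicing): /f/ is a voiceless obstruent between vowels /o/ and /e/, so it voices to [v]. /pummaenkonkofe/ → pummaenkonkove.
Rule 2 (degemination): /mm/ is a geminate; the first /m/ deletes. /pummaenkonkove/ → pumaenkonkove.
Rule 3 (intervocalic spirantization): no segment meets the environment; /pumaenkonkove/ is unchanged.
Rule 4 (post-nasal voicing): /k/ is a voiceless stop immediately after the nasal /n/, so it voices to [g]. /k/ is a voiceless stop immediately after the nasal /n/, so it voices to [g]. /pumaenkonkove/ → pumaengongove.
Rule 5 (final vowel raising): /e/ is a mid vowel in word-final position, so it raises to [i]. /pumaengongove/ → pumaengongovi.

pumaengongovi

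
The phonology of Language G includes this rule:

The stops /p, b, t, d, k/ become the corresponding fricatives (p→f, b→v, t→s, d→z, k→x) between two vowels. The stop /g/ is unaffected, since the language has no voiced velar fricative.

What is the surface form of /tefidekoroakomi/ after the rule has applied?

/d/ is a stop between vowels /i/ and /e/, so it spirantizes to the fricative [z].
/k/ is a stop between vowels /e/ and /o/, so it spirantizes to the fricative [x].
/k/ is a stop between vowels /a/ and /o/, so it spirantizes to the fricative [x].
The other instance of /t/ does not occur in the required environment and remains unchanged.
Surface form: [tefizexoroaxomi].

tefizexoroaxomi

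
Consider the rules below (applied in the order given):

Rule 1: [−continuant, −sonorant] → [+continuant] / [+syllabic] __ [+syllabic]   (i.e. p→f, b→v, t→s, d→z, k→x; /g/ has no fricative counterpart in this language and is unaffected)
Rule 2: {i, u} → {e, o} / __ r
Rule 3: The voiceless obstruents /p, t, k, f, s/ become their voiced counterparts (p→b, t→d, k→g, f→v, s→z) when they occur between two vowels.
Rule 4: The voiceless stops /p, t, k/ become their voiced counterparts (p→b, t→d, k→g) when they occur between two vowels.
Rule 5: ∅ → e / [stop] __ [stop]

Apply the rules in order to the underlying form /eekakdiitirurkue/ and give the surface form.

Rule 1 (intervocalic spirantization): /k/ is a stop between vowels /e/ and /a/, so it spirantizes to the fricative [x]. /t/ is a stop between vowels /i/ and /i/, so it spirantizes to the fricative [s]. /eekakdiitirurkue/ → eexakdiisirurkue.
Rule 2 (pre-rhotic lowering): /i/ is a high vowel immediately before /r/, so it lowers to [e]. /u/ is a high vowel immediately before /r/, so it lowers to [o]. /eexakdiisirurkue/ → eexakdiiserorkue.
Rule 3 (intervocalic voicing): /s/ is a voiceless obstruent between vowels /i/ and /e/, so it voices to [z]. /eexakdiiserorkue/ → eexakdiizerorkue.
Rule 4 (intervocalic voicing): no segment meets the environment; /eexakdiizerorkue/ is unchanged.
Rule 5 (stop-cluster e-epenthesis): /k/ and /d/ form a stop–stop cluster, so [e] is inserted between them. /eexakdiizerorkue/ → eexakediizerorkue.

eexakediizerorkue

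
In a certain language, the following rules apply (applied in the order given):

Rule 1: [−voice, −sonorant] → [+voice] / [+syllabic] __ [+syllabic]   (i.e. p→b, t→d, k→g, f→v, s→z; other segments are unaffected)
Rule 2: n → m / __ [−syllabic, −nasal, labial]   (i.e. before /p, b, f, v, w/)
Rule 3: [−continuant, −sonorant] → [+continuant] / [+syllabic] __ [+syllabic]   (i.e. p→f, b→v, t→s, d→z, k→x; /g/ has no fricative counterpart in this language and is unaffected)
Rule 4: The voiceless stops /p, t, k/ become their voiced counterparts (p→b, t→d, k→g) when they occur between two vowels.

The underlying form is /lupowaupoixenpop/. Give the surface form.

Rule 1 (intervocalic voicing): /p/ is a voiceless obstruent between vowels /u/ and /o/, so it voices to [b]. /p/ is a voiceless obstruent between vowels /u/ and /o/, so it voices to [b]. /lupowaupoixenpop/ → lubowauboixenpop.
Rule 2 (nasal place assimilation): /n/ precedes the labial consonant /p/, so it assimilates in place to [m]. /lubowauboixenpop/ → lubowauboixempop.
Rule 3 (intervocalic spirantization): /b/ is a stop between vowels /u/ and /o/, so it spirantizes to the fricative [v]. /b/ is a stop between vowels /u/ and /o/, so it spirantizes to the fricative [v]. /lubowauboixempop/ → luvowauvoixempop.
Rule 4 (intervocalic voicing): no segment meets the environment; /luvowauvoixempop/ is unchanged.

luvowauvoixempop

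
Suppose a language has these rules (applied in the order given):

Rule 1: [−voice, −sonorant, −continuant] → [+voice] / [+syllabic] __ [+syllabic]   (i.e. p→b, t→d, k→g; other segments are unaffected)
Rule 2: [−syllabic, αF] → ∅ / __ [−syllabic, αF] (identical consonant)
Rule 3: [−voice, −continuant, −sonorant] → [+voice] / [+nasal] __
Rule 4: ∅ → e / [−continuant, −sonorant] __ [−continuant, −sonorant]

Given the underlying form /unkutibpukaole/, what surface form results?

ungudibepugaole

Rule 1 (intervocalic voicing): /t/ is a voiceless stop between vowels /u/ and /i/, so it voices to [d]. /k/ is a voiceless stop between vowels /u/ and /a/, so it voices to [g]. /unkutibpukaole/ → unkudibpugaole.
Rule 2 (degemination): no segment meets the environment; /unkudibpugaole/ is unchanged.
Rule 3 (post-nasal voicing): /k/ is a voiceless stop immediately after the nasal /n/, so it voices to [g]. /unkudibpugaole/ → ungudibpugaole.
Rule 4 (stop-cluster e-epenthesis): /b/ and /p/ form a stop–stop cluster, so [e] is inserted between them. /ungudibpugaole/ → ungudibepugaole.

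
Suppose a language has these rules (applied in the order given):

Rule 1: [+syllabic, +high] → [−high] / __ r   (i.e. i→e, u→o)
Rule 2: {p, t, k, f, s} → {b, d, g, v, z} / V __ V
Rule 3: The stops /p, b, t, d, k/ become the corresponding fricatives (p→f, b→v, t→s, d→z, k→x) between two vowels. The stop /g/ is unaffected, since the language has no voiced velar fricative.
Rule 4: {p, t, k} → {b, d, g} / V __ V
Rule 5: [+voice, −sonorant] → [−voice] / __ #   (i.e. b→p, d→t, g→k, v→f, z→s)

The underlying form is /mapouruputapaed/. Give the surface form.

Rule 1 (pre-rhotic lowering): /u/ is a high vowel immediately before /r/, so it lowers to [o]. /mapouruputapaed/ → mapooruputapaed.
Rule 2 (intervocalic voicing): /p/ is a voiceless obstruent between vowels /a/ and /o/, so it voices to [b]. /p/ is a voiceless obstruent between vowels /u/ and /u/, so it voices to [b]. /t/ is a voiceless obstruent between vowels /u/ and /a/, so it voices to [d]. /p/ is a voiceless obstruent between vowels /a/ and /a/, so it voices to [b]. /mapooruputapaed/ → maboorubudabaed.
Rule 3 (intervocalic spirantization): /b/ is a stop between vowels /a/ and /o/, so it spirantizes to the fricative [v]. /b/ is a stop between vowels /u/ and /u/, so it spirantizes to the fricative [v]. /d/ is a stop between vowels /u/ and /a/, so it spirantizes to the fricative [z]. /b/ is a stop between vowels /a/ and /a/, so it spirantizes to the fricative [v]. /maboorubudabaed/ → mavooruvuzavaed.
Rule 4 (intervocalic voicing): no segment meets the environment; /mavooruvuzavaed/ is unchanged.
Rule 5 (final devoicing): /d/ is a voiced obstruent in word-final position, so it devoices to [t]. /mavooruvuzavaed/ → mavooruvuzavaet.

mavooruvuzavaet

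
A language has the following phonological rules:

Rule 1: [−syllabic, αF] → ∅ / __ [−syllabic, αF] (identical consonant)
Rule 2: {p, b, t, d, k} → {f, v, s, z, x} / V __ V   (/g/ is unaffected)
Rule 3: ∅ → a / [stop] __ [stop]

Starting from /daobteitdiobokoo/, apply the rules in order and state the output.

daobateitadiovoxoo

Rule 1 (degemination): no segment meets the environment; /daobteitdiobokoo/ is unchanged.
Rule 2 (intervocalic spirantization): /b/ is a stop between vowels /o/ and /o/, so it spirantizes to the fricative [v]. /k/ is a stop between vowels /o/ and /o/, so it spirantizes to the fricative [x]. /daobteitdiobokoo/ → daobteitdiovoxoo.
Rule 3 (stop-cluster a-epenthesis): /b/ and /t/ form a stop–stop cluster, so [a] is inserted between them. /t/ and /d/ form a stop–stop cluster, so [a] is inserted between them. /daobteitdiovoxoo/ → daobateitadiovoxoo.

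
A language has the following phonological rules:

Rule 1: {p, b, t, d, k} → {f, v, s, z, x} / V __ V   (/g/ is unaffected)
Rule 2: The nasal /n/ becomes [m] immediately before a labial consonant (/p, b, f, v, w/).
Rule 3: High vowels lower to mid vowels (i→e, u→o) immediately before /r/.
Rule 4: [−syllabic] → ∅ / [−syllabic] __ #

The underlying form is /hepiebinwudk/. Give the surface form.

Rule 1 (intervocalic spirantization): /p/ is a stop between vowels /e/ and /i/, so it spirantizes to the fricative [f]. /b/ is a stop between vowels /e/ and /i/, so it spirantizes to the fricative [v]. /hepiebinwudk/ → hefievinwudk.
Rule 2 (nasal place assimilation): /n/ precedes the labial consonant /w/, so it assimilates in place to [m]. /hefievinwudk/ → hefievimwudk.
Rule 3 (pre-rhotic lowering): no segment meets the environment; /hefievimwudk/ is unchanged.
Rule 4 (final cluster simplification): /k/ is the second consonant of a word-final cluster /dk/, so it deletes. /hefievimwudk/ → hefievimwud.

hefievimwud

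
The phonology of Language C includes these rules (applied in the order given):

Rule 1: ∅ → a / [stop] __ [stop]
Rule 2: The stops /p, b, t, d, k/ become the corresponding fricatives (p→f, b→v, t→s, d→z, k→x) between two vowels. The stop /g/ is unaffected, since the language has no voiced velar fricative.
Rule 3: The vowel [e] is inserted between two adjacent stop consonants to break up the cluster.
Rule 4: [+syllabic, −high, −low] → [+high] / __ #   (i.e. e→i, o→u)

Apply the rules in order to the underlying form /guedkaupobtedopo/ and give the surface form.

guezaxaufovasezofu

Rule 1 (stop-cluster a-epenthesis): /d/ and /k/ form a stop–stop cluster, so [a] is inserted between them. /b/ and /t/ form a stop–stop cluster, so [a] is inserted between them. /guedkaupobtedopo/ → guedakaupobatedopo.
Rule 2 (intervocalic spirantization): /d/ is a stop between vowels /e/ and /a/, so it spirantizes to the fricative [z]. /k/ is a stop between vowels /a/ and /a/, so it spirantizes to the fricative [x]. /p/ is a stop between vowels /u/ and /o/, so it spirantizes to the fricative [f]. /b/ is a stop between vowels /o/ and /a/, so it spirantizes to the fricative [v]. /t/ is a stop between vowels /a/ and /e/, so it spirantizes to the fricative [s]. /d/ is a stop between vowels /e/ and /o/, so it spirantizes to the fricative [z]. /p/ is a stop between vowels /o/ and /o/, so it spirantizes to the fricative [f]. /guedakaupobatedopo/ → guezaxaufovasezofo.
Rule 3 (stop-cluster e-epenthesis): no segment meets the environment; /guezaxaufovasezofo/ is unchanged.
Rule 4 (final vowel raising): /o/ is a mid vowel in word-final position, so it raises to [u]. /guezaxaufovasezofo/ → guezaxaufovasezofu.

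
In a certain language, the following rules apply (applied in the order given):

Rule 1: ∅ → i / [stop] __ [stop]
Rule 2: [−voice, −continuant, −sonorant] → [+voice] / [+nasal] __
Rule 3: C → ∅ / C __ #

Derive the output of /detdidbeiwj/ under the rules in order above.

Rule 1 (stop-cluster i-epenthesis): /t/ and /d/ form a stop–stop cluster, so [i] is inserted between them. /d/ and /b/ form a stop–stop cluster, so [i] is inserted between them. /detdidbeiwj/ → detididibeiwj.
Rule 2 (post-nasal voicing): no segment meets the environment; /detididibeiwj/ is unchanged.
Rule 3 (final cluster simplification): /j/ is the second consonant of a word-final cluster /wj/, so it deletes. /detididibeiwj/ → detididibeiw.

detididibeiw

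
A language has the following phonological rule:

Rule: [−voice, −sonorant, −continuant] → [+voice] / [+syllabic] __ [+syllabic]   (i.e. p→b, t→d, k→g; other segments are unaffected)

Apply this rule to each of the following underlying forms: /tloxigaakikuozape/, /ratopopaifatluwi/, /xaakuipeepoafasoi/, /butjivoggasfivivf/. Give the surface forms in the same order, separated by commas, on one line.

tloxigaagiguozabe, radobobaifatluwi, xaaguibeeboafasoi, butjivoggasfivivf

/tloxigaakikuozape/: /k/ is a voiceless stop between vowels /a/ and /i/, so it voices to [g]. /k/ is a voiceless stop between vowels /i/ and /u/, so it voices to [g]. /p/ is a voiceless stop between vowels /a/ and /e/, so it voices to [b]. → [tloxigaagiguozabe].
/ratopopaifatluwi/: /t/ is a voiceless stop between vowels /a/ and /o/, so it voices to [d]. /p/ is a voiceless stop between vowels /o/ and /o/, so it voices to [b]. /p/ is a voiceless stop between vowels /o/ and /a/, so it voices to [b]. → [radobobaifatluwi].
/xaakuipeepoafasoi/: /k/ is a voiceless stop between vowels /a/ and /u/, so it voices to [g]. /p/ is a voiceless stop between vowels /i/ and /e/, so it voices to [b]. /p/ is a voiceless stop between vowels /e/ and /o/, so it voices to [b]. → [xaaguibeeboafasoi].
/butjivoggasfivivf/: the rule's environment is not met; surfaces unchanged as [butjivoggasfivivf].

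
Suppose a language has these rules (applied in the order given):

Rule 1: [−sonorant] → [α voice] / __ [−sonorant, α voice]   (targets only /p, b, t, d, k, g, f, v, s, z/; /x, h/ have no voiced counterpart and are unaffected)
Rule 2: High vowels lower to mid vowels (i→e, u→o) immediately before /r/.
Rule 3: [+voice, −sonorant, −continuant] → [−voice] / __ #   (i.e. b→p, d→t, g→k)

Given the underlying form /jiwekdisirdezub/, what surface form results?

Rule 1 (regressive voicing assimilation): /k/ precedes the voiced obstruent /d/, so it voices to [g] by assimilation. /jiwekdisirdezub/ → jiwegdisirdezub.
Rule 2 (pre-rhotic lowering): /i/ is a high vowel immediately before /r/, so it lowers to [e]. /jiwegdisirdezub/ → jiwegdiserdezub.
Rule 3 (final devoicing): /b/ is a voiced stop in word-final position, so it devoices to [p]. /jiwegdiserdezub/ → jiwegdiserdezup.

jiwegdiserdezup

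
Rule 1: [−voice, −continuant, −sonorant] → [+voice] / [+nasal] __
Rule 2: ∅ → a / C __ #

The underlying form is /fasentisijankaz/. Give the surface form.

Rule 1 (post-nasal voicing): /t/ is a voiceless stop immediately after the nasal /n/, so it voices to [d]. /k/ is a voiceless stop immediately after the nasal /n/, so it voices to [g]. /fasentisijankaz/ → fasendisijangaz.
Rule 2 (final a-epenthesis): the form ends in the consonant /z/, so [a] is inserted word-finally. /fasendisijangaz/ → fasendisijangaza.

fasendisijangaza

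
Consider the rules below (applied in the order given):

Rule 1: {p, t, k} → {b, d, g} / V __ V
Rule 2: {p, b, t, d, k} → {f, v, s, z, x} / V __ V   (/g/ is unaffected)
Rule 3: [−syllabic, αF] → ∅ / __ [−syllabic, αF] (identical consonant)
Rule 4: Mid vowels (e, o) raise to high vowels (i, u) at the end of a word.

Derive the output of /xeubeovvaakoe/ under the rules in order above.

Rule 1 (intervocalic voicing): /k/ is a voiceless stop between vowels /a/ and /o/, so it voices to [g]. /xeubeovvaakoe/ → xeubeovvaagoe.
Rule 2 (intervocalic spirantization): /b/ is a stop between vowels /u/ and /e/, so it spirantizes to the fricative [v]. /xeubeovvaagoe/ → xeuveovvaagoe.
Rule 3 (degemination): /vv/ is a geminate; the first /v/ deletes. /xeuveovvaagoe/ → xeuveovaagoe.
Rule 4 (final vowel raising): /e/ is a mid vowel in word-final position, so it raises to [i]. /xeuveovaagoe/ → xeuveovaagoi.

xeuveovaagoi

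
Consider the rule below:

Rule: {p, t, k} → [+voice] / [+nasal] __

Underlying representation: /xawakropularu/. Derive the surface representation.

xawakropularu

No segment of /xawakropularu/ meets the structural description of the rule, so the form surfaces unchanged.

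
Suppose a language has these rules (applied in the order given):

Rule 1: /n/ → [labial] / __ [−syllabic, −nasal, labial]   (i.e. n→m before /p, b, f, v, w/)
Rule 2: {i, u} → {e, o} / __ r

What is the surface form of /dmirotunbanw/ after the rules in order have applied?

dmerotumbamw

Rule 1 (nasal place assimilation): /n/ precedes the labial consonant /b/, so it assimilates in place to [m]. /n/ precedes the labial consonant /w/, so it assimilates in place to [m]. /dmirotunbanw/ → dmirotumbamw.
Rule 2 (pre-rhotic lowering): /i/ is a high vowel immediately before /r/, so it lowers to [e]. /dmirotumbamw/ → dmerotumbamw.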